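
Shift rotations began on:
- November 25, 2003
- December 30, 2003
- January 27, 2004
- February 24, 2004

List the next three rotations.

Every date is a Tuesday; gaps 35, 28, 28 days.
Each is the last Tuesday of its month (at least one falls on the 29th or later, ruling out '4th Tuesday').
March 2004 ends with Tuesday March 30, 2004.
April 2004 ends with Tuesday April 27, 2004.
Last Tuesday of May 2004: May 25, 2004.

March 30, 2004; April 27, 2004; May 25, 2004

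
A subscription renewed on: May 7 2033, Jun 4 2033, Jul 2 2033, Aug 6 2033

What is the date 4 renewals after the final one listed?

Dec 3 2033

All dates are Saturdays, 28, 28, 35 days apart.
Specifically, the 1st Saturday of each month.
September 2033 — 1st Saturday is Sep 3 2033.
October 2033 — 1st Saturday is Oct 1 2033.
November 2033 — 1st Saturday is Nov 5 2033.
December 2033 — 1st Saturday is Dec 3 2033.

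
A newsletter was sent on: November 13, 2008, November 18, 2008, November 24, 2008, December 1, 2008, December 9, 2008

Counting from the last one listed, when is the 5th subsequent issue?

February 2, 2009

The spacing grows by 1 each time: 5, 6, 7, 8 days.
Next gap: 9 days. December 9, 2008 + 9 days = December 18, 2008.
Next gap: 10 days. December 18, 2008 + 10 days = December 28, 2008.
Next gap: 11 days. December 28, 2008 + 11 days = January 8, 2009.
Next gap: 12 days. January 8, 2009 + 12 days = January 20, 2009.
Next gap: 13 days. January 20, 2009 + 13 days = February 2, 2009.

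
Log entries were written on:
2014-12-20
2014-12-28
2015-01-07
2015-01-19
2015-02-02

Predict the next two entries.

Intervals are 8, 10, 12, 14 days — an arithmetic progression with common difference 2.
Next gap: 16 days. 2015-02-02 + 16 days = 2015-02-18.
Next gap: 18 days. 2015-02-18 + 18 days = 2015-03-08.

2015-02-18, 2015-03-08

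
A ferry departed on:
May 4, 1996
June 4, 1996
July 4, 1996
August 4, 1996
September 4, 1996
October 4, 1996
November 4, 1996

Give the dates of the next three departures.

Each date is the 4th; the gaps (31, 30, 31, 31, 30, 31) track the month lengths.
The rule is the 4th of each month.
December 1996: December 4, 1996.
January 1997: January 4, 1997.
Next: February 1997 → February 4, 1997.

December 4, 1996; January 4, 1997; February 4, 1997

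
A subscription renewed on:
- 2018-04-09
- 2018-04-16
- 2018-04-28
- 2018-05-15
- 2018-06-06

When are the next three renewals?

Gaps: 7, 12, 17, 22 days — each gap is 5 larger than the previous one.
Next gap: 27 days. 2018-06-06 + 27 days = 2018-07-03.
Next gap: 32 days. 2018-07-03 + 32 days = 2018-08-04.
Next gap: 37 days. 2018-08-04 + 37 days = 2018-09-10.

2018-07-03, 2018-08-04, 2018-09-10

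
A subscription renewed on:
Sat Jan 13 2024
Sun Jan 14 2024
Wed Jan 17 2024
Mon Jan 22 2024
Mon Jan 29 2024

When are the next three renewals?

Wed Feb 7 2024, Sun Feb 18 2024, Sat Mar 2 2024

Intervals are 1, 3, 5, 7 days — an arithmetic progression with common difference 2.
Next gap: 9 days. Mon Jan 29 2024 + 9 days = Wed Feb 7 2024.
Next gap: 11 days. Wed Feb 7 2024 + 11 days = Sun Feb 18 2024.
Next gap: 13 days. Sun Feb 18 2024 + 13 days = Sat Mar 2 2024.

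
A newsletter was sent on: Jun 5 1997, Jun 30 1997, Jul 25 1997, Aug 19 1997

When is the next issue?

Every event comes 25 days after the last (25, 25, 25).
Aug 19 1997 + 25 days = Sep 13 1997.

Sep 13 1997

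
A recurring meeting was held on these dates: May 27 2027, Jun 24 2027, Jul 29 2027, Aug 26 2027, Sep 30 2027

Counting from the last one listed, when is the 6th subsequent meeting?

Every date is a Thursday; gaps 28, 35, 28, 35 days.
Each is the last Thursday of its month (at least one falls on the 29th or later, ruling out '4th Thursday').
Last Thursday of October 2027: Oct 28 2027.
Last Thursday of November 2027: Nov 25 2027.
Last Thursday of December 2027: Dec 30 2027.
January 2028 ends with Thursday Jan 27 2028.
Last Thursday of February 2028: Feb 24 2028.
March 2028 ends with Thursday Mar 30 2028.

Mar 30 2028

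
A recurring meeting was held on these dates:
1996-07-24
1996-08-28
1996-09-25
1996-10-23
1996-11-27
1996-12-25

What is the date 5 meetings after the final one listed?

These are Wednesdays at 28- or 35-day spacing (35, 28, 28, 35, 28).
The pattern: 4th Wednesday of the month.
January 1997 — 4th Wednesday is 1997-01-22.
4th Wednesday of February 1997: 1997-02-26.
March 1997 — 4th Wednesday is 1997-03-26.
April 1997 — 4th Wednesday is 1997-04-23.
4th Wednesday of May 1997: 1997-05-28.

1997-05-28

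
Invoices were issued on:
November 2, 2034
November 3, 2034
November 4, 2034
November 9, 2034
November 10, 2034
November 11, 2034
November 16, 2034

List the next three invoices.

November 17, 2034; November 18, 2034; November 23, 2034

The gap pattern 1, 1, 5, 1, 1, 5 repeats every 3 events.
These are the Thursdays, Fridays and Saturdays of each week.
Next Friday: November 17, 2034.
Next Saturday: November 18, 2034.
Next Thursday: November 23, 2034.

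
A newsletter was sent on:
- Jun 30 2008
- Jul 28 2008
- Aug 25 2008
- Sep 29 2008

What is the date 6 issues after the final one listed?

These are Mondays with 28, 28, 35-day gaps.
Each is the final Monday of its month — Jun 30 2008 is past the 28th, so '4th Monday' doesn't fit.
Last Monday of October 2008: Oct 27 2008.
November 2008 ends with Monday Nov 24 2008.
Last Monday of December 2008: Dec 29 2008.
Last Monday of January 2009: Jan 26 2009.
February 2009 ends with Monday Feb 23 2009.
March 2009 ends with Monday Mar 30 2009.

Mar 30 2009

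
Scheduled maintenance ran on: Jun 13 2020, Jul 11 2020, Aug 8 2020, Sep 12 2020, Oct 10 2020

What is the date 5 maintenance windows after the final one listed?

All dates are Saturdays, 28, 28, 35, 28 days apart.
Specifically, the 2nd Saturday of each month.
November 2020 — 2nd Saturday is Nov 14 2020.
2nd Saturday of December 2020: Dec 12 2020.
January 2021 — 2nd Saturday is Jan 9 2021.
2nd Saturday of February 2021: Feb 13 2021.
March 2021 — 2nd Saturday is Mar 13 2021.

Mar 13 2021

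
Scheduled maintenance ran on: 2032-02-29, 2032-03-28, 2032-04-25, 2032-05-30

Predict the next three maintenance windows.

Every date is a Sunday; gaps 28, 28, 35 days.
Each is the last Sunday of its month (at least one falls on the 29th or later, ruling out '4th Sunday').
June 2032 ends with Sunday 2032-06-27.
Last Sunday of July 2032: 2032-07-25.
August 2032 ends with Sunday 2032-08-29.

2032-06-27, 2032-07-25, 2032-08-29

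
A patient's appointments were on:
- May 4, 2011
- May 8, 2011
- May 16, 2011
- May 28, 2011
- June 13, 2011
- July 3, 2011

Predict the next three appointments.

July 27, 2011; August 24, 2011; September 25, 2011

The spacing grows by 4 each time: 4, 8, 12, 16, 20 days.
Next gap: 24 days. July 3, 2011 + 24 days = July 27, 2011.
Next gap: 28 days. July 27, 2011 + 28 days = August 24, 2011.
Next gap: 32 days. August 24, 2011 + 32 days = September 25, 2011.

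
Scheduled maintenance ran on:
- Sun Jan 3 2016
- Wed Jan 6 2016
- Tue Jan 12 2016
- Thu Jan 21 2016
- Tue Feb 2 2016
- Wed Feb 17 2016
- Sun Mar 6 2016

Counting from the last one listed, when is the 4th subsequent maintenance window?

Thu Jun 16 2016

The spacing grows by 3 each time: 3, 6, 9, 12, 15, 18 days.
Next gap: 21 days. Sun Mar 6 2016 + 21 days = Sun Mar 27 2016.
Next gap: 24 days. Sun Mar 27 2016 + 24 days = Wed Apr 20 2016.
Next gap: 27 days. Wed Apr 20 2016 + 27 days = Tue May 17 2016.
Next gap: 30 days. Tue May 17 2016 + 30 days = Thu Jun 16 2016.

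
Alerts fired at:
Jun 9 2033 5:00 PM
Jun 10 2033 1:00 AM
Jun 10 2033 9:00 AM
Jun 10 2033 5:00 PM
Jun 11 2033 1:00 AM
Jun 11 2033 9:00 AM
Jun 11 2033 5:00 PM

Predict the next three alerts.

Jun 12 2033 1:00 AM, Jun 12 2033 9:00 AM, Jun 12 2033 5:00 PM

Spacing: 8, 8, 8, 8, 8, 8 h — constant 8 h.
Jun 11 2033 5:00 PM + 8 h = Jun 12 2033 1:00 AM.
Jun 12 2033 1:00 AM + 8 h = Jun 12 2033 9:00 AM.
Jun 12 2033 9:00 AM + 8 h = Jun 12 2033 5:00 PM.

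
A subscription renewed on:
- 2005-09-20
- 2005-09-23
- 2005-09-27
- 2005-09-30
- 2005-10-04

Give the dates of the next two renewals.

2005-10-07, 2005-10-11

The gap pattern 3, 4, 3, 4 repeats every 2 events.
These are the Tuesdays and Fridays of each week.
The following Friday is 2005-10-07.
The following Tuesday is 2005-10-11.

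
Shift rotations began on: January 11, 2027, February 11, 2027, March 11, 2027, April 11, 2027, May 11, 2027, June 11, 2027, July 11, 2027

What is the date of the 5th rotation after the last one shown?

December 11, 2027

The day-of-month is always 11 (31, 28, 31, 30, 31, 30 days between events).
So this recurs on the 11th of each month.
Next: August 2027 → August 11, 2027.
Next: September 2027 → September 11, 2027.
Next: October 2027 → October 11, 2027.
Next: November 2027 → November 11, 2027.
Next: December 2027 → December 11, 2027.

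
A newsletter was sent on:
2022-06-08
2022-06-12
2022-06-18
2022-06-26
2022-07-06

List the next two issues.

Gaps: 4, 6, 8, 10 days — each gap is 2 larger than the previous one.
Next gap: 12 days. 2022-07-06 + 12 days = 2022-07-18.
Next gap: 14 days. 2022-07-18 + 14 days = 2022-08-01.

2022-07-18, 2022-08-01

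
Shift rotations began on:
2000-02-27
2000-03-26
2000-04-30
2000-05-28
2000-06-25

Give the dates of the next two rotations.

2000-07-30, 2000-08-27

Every date is a Sunday; gaps 28, 35, 28, 28 days.
Each is the last Sunday of its month (at least one falls on the 29th or later, ruling out '4th Sunday').
July 2000 ends with Sunday 2000-07-30.
Last Sunday of August 2000: 2000-08-27.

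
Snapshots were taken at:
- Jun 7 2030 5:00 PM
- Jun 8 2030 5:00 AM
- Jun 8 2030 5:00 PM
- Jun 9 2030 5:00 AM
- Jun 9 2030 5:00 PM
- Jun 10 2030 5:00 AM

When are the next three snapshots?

Jun 10 2030 5:00 PM, Jun 11 2030 5:00 AM, Jun 11 2030 5:00 PM

Gaps: 12, 12, 12, 12, 12 hours — each event is 12 hours after the previous one.
Jun 10 2030 5:00 AM + 12 h = Jun 10 2030 5:00 PM.
Jun 10 2030 5:00 PM + 12 h = Jun 11 2030 5:00 AM.
Jun 11 2030 5:00 AM + 12 h = Jun 11 2030 5:00 PM.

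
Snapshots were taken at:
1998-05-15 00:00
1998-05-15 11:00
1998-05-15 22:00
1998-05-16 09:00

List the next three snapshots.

1998-05-16 20:00, 1998-05-17 07:00, 1998-05-17 18:00

Gaps: 11, 11, 11 hours — each event is 11 hours after the previous one.
1998-05-16 09:00 + 11 h = 1998-05-16 20:00.
1998-05-16 20:00 + 11 h = 1998-05-17 07:00.
1998-05-17 07:00 + 11 h = 1998-05-17 18:00.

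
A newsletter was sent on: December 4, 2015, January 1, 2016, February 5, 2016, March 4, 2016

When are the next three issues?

All dates are Fridays, 28, 35, 28 days apart.
Specifically, the 1st Friday of each month.
1st Friday of April 2016: April 1, 2016.
1st Friday of May 2016: May 6, 2016.
1st Friday of June 2016: June 3, 2016.

April 1, 2016; May 6, 2016; June 3, 2016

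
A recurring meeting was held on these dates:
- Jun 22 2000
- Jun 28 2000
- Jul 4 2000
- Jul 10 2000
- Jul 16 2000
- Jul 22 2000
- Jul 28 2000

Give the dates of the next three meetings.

Aug 3 2000, Aug 9 2000, Aug 15 2000

The spacing is 6, 6, 6, 6, 6, 6 days — always 6 days.
Jul 28 2000 + 6 days = Aug 3 2000.
Aug 3 2000 + 6 days = Aug 9 2000.
Aug 9 2000 + 6 days = Aug 15 2000.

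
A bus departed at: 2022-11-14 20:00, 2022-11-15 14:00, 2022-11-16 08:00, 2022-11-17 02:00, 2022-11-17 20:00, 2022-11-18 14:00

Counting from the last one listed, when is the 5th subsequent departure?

Gaps: 18, 18, 18, 18, 18 hours — each event is 18 hours after the previous one.
2022-11-18 14:00 + 18 h = 2022-11-19 08:00.
2022-11-19 08:00 + 18 h = 2022-11-20 02:00.
2022-11-20 02:00 + 18 h = 2022-11-20 20:00.
2022-11-20 20:00 + 18 h = 2022-11-21 14:00.
2022-11-21 14:00 + 18 h = 2022-11-22 08:00.

2022-11-22 08:00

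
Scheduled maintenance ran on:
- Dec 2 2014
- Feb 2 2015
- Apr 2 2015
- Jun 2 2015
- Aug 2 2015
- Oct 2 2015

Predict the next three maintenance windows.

Dec 2 2015, Feb 2 2016, Apr 2 2016

Each date is the 2nd; the gaps (62, 59, 61, 61, 61) track the month lengths.
The rule is the 2nd of every 2 months.
December 2015: Dec 2 2015.
Next: February 2016 → Feb 2 2016.
Next: April 2016 → Apr 2 2016.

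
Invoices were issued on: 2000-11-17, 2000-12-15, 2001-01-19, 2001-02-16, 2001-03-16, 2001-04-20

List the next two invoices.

All dates are Fridays, 28, 35, 28, 28, 35 days apart.
Specifically, the 3rd Friday of each month.
3rd Friday of May 2001: 2001-05-18.
3rd Friday of June 2001: 2001-06-15.

2001-05-18, 2001-06-15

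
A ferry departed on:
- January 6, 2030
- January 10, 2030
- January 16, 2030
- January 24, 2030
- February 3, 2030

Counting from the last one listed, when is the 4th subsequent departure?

Intervals are 4, 6, 8, 10 days — an arithmetic progression with common difference 2.
Next gap: 12 days. February 3, 2030 + 12 days = February 15, 2030.
Next gap: 14 days. February 15, 2030 + 14 days = March 1, 2030.
Next gap: 16 days. March 1, 2030 + 16 days = March 17, 2030.
Next gap: 18 days. March 17, 2030 + 18 days = April 4, 2030.

April 4, 2030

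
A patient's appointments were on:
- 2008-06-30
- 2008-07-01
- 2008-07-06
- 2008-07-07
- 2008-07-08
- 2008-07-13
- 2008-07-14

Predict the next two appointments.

The gap pattern 1, 5, 1, 1, 5, 1 repeats every 3 events.
These are the Mondays, Tuesdays and Sundays of each week.
The following Tuesday is 2008-07-15.
Next Sunday: 2008-07-20.

2008-07-15, 2008-07-20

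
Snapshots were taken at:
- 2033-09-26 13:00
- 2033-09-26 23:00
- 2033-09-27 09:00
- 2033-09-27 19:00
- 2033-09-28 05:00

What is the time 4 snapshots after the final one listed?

The interval is a steady 10 hours (10, 10, 10, 10).
2033-09-28 05:00 + 10 h = 2033-09-28 15:00.
2033-09-28 15:00 + 10 h = 2033-09-29 01:00.
2033-09-29 01:00 + 10 h = 2033-09-29 11:00.
2033-09-29 11:00 + 10 h = 2033-09-29 21:00.

2033-09-29 21:00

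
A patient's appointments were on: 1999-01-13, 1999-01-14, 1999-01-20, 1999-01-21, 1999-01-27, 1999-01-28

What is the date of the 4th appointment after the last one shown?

1999-02-11

The gap pattern 1, 6, 1, 6, 1 repeats every 2 events.
These are the Wednesdays and Thursdays of each week.
Next Wednesday: 1999-02-03.
Next Thursday: 1999-02-04.
Next Wednesday: 1999-02-10.
The following Thursday is 1999-02-11.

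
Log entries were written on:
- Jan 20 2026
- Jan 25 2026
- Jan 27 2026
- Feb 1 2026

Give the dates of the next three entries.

Every event lands on a Tuesday or Sunday (gaps cycle 5, 2, 5).
So the schedule is: every Tuesday and Sunday.
The following Tuesday is Feb 3 2026.
Next Sunday: Feb 8 2026.
The following Tuesday is Feb 10 2026.

Feb 3 2026, Feb 8 2026, Feb 10 2026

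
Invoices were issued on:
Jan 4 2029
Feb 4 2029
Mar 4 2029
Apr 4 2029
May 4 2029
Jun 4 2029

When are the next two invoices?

Gaps: 31, 28, 31, 30, 31 days — not constant. Every event is on the 4th of the month.
Pattern: the 4th of each month.
Next: July 2029 → Jul 4 2029.
Next: August 2029 → Aug 4 2029.

Jul 4 2029, Aug 4 2029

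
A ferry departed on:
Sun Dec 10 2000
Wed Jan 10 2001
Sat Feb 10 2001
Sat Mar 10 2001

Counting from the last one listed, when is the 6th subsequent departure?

Mon Sep 10 2001

Each date is the 10th; the gaps (31, 31, 28) track the month lengths.
The rule is the 10th of each month.
April 2001: Tue Apr 10 2001.
May 2001: Thu May 10 2001.
June 2001: Sun Jun 10 2001.
Next: July 2001 → Tue Jul 10 2001.
Next: August 2001 → Fri Aug 10 2001.
Next: September 2001 → Mon Sep 10 2001.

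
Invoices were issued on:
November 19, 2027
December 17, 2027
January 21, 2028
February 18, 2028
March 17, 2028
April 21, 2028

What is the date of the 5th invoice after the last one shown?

Gaps: 28, 35, 28, 28, 35 days — a mix of 28 and 35. Every date is a Friday.
Each is the 3rd Friday of its month.
3rd Friday of May 2028: May 19, 2028.
June 2028 — 3rd Friday is June 16, 2028.
July 2028 — 3rd Friday is July 21, 2028.
3rd Friday of August 2028: August 18, 2028.
September 2028 — 3rd Friday is September 15, 2028.

September 15, 2028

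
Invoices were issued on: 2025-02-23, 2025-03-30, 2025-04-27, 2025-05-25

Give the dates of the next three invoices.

Every date is a Sunday; gaps 35, 28, 28 days.
Each is the last Sunday of its month (at least one falls on the 29th or later, ruling out '4th Sunday').
June 2025 ends with Sunday 2025-06-29.
Last Sunday of July 2025: 2025-07-27.
Last Sunday of August 2025: 2025-08-31.

2025-06-29, 2025-07-27, 2025-08-31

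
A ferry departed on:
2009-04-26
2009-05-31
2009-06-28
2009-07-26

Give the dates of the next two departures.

Every date is a Sunday; gaps 35, 28, 28 days.
Each is the last Sunday of its month (at least one falls on the 29th or later, ruling out '4th Sunday').
August 2009 ends with Sunday 2009-08-30.
September 2009 ends with Sunday 2009-09-27.

2009-08-30, 2009-09-27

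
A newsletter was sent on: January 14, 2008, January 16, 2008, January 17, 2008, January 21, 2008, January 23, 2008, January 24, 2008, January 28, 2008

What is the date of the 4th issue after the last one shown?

Gaps: 2, 1, 4, 2, 1, 4 days — not constant, but cyclic with period 3.
The events fall on every Monday, Wednesday and Thursday.
Next Wednesday: January 30, 2008.
Next Thursday: January 31, 2008.
The following Monday is February 4, 2008.
Next Wednesday: February 6, 2008.

February 6, 2008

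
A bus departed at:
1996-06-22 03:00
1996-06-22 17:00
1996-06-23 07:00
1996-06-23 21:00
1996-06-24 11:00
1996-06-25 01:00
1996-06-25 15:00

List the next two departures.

1996-06-26 05:00, 1996-06-26 19:00

Spacing: 14, 14, 14, 14, 14, 14 h — constant 14 h.
1996-06-25 15:00 + 14 h = 1996-06-26 05:00.
1996-06-26 05:00 + 14 h = 1996-06-26 19:00.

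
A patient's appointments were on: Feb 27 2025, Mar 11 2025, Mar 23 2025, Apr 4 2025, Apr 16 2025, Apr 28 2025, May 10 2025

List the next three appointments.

May 22 2025, Jun 3 2025, Jun 15 2025

Gaps between consecutive events: 12, 12, 12, 12, 12, 12 days — a constant 12-day interval.
May 10 2025 + 12 days = May 22 2025.
May 22 2025 + 12 days = Jun 3 2025.
Jun 3 2025 + 12 days = Jun 15 2025.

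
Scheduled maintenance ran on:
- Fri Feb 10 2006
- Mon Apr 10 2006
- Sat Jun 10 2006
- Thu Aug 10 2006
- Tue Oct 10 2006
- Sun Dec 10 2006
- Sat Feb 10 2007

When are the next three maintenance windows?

Tue Apr 10 2007, Sun Jun 10 2007, Fri Aug 10 2007

The day-of-month is always 10 (59, 61, 61, 61, 61, 62 days between events).
So this recurs on the 10th of every 2 months.
Next: April 2007 → Tue Apr 10 2007.
June 2007: Sun Jun 10 2007.
Next: August 2007 → Fri Aug 10 2007.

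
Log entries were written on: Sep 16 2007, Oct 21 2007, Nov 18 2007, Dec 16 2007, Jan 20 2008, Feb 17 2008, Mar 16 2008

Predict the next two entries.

Apr 20 2008, May 18 2008

These are Sundays at 28- or 35-day spacing (35, 28, 28, 35, 28, 28).
The pattern: 3rd Sunday of the month.
3rd Sunday of April 2008: Apr 20 2008.
May 2008 — 3rd Sunday is May 18 2008.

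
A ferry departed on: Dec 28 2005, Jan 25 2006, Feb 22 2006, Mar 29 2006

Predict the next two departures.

All Wednesdays; the gaps (28, 28, 35) vary with month length.
This is the last Wednesday of each month.
April 2006 ends with Wednesday Apr 26 2006.
May 2006 ends with Wednesday May 31 2006.

Apr 26 2006, May 31 2006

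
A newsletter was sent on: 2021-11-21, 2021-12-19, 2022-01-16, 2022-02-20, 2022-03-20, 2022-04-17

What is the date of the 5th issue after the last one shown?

2022-09-18

These are Sundays at 28- or 35-day spacing (28, 28, 35, 28, 28).
The pattern: 3rd Sunday of the month.
3rd Sunday of May 2022: 2022-05-15.
June 2022 — 3rd Sunday is 2022-06-19.
July 2022 — 3rd Sunday is 2022-07-17.
3rd Sunday of August 2022: 2022-08-21.
September 2022 — 3rd Sunday is 2022-09-18.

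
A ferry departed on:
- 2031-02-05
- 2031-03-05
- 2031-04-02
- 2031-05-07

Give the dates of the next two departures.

2031-06-04, 2031-07-02

All dates are Wednesdays, 28, 28, 35 days apart.
Specifically, the 1st Wednesday of each month.
1st Wednesday of June 2031: 2031-06-04.
July 2031 — 1st Wednesday is 2031-07-02.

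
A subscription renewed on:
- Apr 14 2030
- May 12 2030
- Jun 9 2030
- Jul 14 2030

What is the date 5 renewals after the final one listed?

Dec 8 2030

Gaps: 28, 28, 35 days — a mix of 28 and 35. Every date is a Sunday.
Each is the 2nd Sunday of its month.
2nd Sunday of August 2030: Aug 11 2030.
September 2030 — 2nd Sunday is Sep 8 2030.
October 2030 — 2nd Sunday is Oct 13 2030.
2nd Sunday of November 2030: Nov 10 2030.
December 2030 — 2nd Sunday is Dec 8 2030.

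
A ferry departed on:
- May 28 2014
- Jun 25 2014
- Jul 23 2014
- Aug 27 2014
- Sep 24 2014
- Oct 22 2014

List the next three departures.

Nov 26 2014, Dec 24 2014, Jan 28 2015

All dates are Wednesdays, 28, 28, 35, 28, 28 days apart.
Specifically, the 4th Wednesday of each month.
November 2014 — 4th Wednesday is Nov 26 2014.
December 2014 — 4th Wednesday is Dec 24 2014.
January 2015 — 4th Wednesday is Jan 28 2015.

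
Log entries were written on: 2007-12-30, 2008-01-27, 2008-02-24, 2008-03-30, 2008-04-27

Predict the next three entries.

Every date is a Sunday; gaps 28, 28, 35, 28 days.
Each is the last Sunday of its month (at least one falls on the 29th or later, ruling out '4th Sunday').
Last Sunday of May 2008: 2008-05-25.
June 2008 ends with Sunday 2008-06-29.
July 2008 ends with Sunday 2008-07-27.

2008-05-25, 2008-06-29, 2008-07-27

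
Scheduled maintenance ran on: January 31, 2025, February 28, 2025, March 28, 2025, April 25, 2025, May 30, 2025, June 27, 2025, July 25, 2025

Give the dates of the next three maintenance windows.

All Fridays; the gaps (28, 28, 28, 35, 28, 28) vary with month length.
This is the last Friday of each month.
Last Friday of August 2025: August 29, 2025.
September 2025 ends with Friday September 26, 2025.
Last Friday of October 2025: October 31, 2025.

August 29, 2025; September 26, 2025; October 31, 2025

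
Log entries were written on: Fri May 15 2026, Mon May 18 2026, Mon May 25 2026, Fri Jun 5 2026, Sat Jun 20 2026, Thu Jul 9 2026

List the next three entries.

Sat Aug 1 2026, Fri Aug 28 2026, Mon Sep 28 2026

Intervals are 3, 7, 11, 15, 19 days — an arithmetic progression with common difference 4.
Next gap: 23 days. Thu Jul 9 2026 + 23 days = Sat Aug 1 2026.
Next gap: 27 days. Sat Aug 1 2026 + 27 days = Fri Aug 28 2026.
Next gap: 31 days. Fri Aug 28 2026 + 31 days = Mon Sep 28 2026.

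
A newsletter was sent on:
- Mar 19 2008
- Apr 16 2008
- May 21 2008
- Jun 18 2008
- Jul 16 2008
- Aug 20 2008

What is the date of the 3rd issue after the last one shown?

Gaps: 28, 35, 28, 28, 35 days — a mix of 28 and 35. Every date is a Wednesday.
Each is the 3rd Wednesday of its month.
3rd Wednesday of September 2008: Sep 17 2008.
3rd Wednesday of October 2008: Oct 15 2008.
November 2008 — 3rd Wednesday is Nov 19 2008.

Nov 19 2008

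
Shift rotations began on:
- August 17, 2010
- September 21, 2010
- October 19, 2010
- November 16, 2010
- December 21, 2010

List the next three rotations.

All dates are Tuesdays, 35, 28, 28, 35 days apart.
Specifically, the 3rd Tuesday of each month.
January 2011 — 3rd Tuesday is January 18, 2011.
3rd Tuesday of February 2011: February 15, 2011.
3rd Tuesday of March 2011: March 15, 2011.

January 18, 2011; February 15, 2011; March 15, 2011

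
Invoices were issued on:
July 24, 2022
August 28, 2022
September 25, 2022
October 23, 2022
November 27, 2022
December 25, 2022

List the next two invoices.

January 22, 2023; February 26, 2023

All dates are Sundays, 35, 28, 28, 35, 28 days apart.
Specifically, the 4th Sunday of each month.
January 2023 — 4th Sunday is January 22, 2023.
4th Sunday of February 2023: February 26, 2023.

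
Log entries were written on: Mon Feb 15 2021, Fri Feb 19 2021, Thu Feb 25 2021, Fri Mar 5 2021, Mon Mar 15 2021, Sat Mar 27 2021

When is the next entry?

Sat Apr 10 2021

The spacing grows by 2 each time: 4, 6, 8, 10, 12 days.
Next gap: 14 days. Sat Mar 27 2021 + 14 days = Sat Apr 10 2021.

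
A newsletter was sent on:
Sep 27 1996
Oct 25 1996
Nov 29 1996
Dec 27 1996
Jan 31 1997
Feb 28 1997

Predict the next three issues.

Mar 28 1997, Apr 25 1997, May 30 1997

These are Fridays with 28, 35, 28, 35, 28-day gaps.
Each is the final Friday of its month — Nov 29 1996 is past the 28th, so '4th Friday' doesn't fit.
Last Friday of March 1997: Mar 28 1997.
April 1997 ends with Friday Apr 25 1997.
Last Friday of May 1997: May 30 1997.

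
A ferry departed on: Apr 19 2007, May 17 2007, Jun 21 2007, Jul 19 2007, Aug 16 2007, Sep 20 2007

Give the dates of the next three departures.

Oct 18 2007, Nov 15 2007, Dec 20 2007

These are Thursdays at 28- or 35-day spacing (28, 35, 28, 28, 35).
The pattern: 3rd Thursday of the month.
3rd Thursday of October 2007: Oct 18 2007.
November 2007 — 3rd Thursday is Nov 15 2007.
December 2007 — 3rd Thursday is Dec 20 2007.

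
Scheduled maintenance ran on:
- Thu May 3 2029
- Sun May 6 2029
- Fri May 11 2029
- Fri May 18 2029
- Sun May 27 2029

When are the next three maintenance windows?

Intervals are 3, 5, 7, 9 days — an arithmetic progression with common difference 2.
Next gap: 11 days. Sun May 27 2029 + 11 days = Thu Jun 7 2029.
Next gap: 13 days. Thu Jun 7 2029 + 13 days = Wed Jun 20 2029.
Next gap: 15 days. Wed Jun 20 2029 + 15 days = Thu Jul 5 2029.

Thu Jun 7 2029, Wed Jun 20 2029, Thu Jul 5 2029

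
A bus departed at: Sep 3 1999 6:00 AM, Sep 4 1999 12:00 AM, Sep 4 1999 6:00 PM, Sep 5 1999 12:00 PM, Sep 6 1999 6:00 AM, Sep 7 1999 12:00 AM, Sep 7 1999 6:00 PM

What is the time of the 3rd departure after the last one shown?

Gaps: 18, 18, 18, 18, 18, 18 hours — each event is 18 hours after the previous one.
Sep 7 1999 6:00 PM + 18 h = Sep 8 1999 12:00 PM.
Sep 8 1999 12:00 PM + 18 h = Sep 9 1999 6:00 AM.
Sep 9 1999 6:00 AM + 18 h = Sep 10 1999 12:00 AM.

Sep 10 1999 12:00 AM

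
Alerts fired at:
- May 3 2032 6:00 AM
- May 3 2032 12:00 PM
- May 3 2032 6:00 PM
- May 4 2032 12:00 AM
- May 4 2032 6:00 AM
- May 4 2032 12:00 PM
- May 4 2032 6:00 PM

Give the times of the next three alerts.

The interval is a steady 6 hours (6, 6, 6, 6, 6, 6).
May 4 2032 6:00 PM + 6 h = May 5 2032 12:00 AM.
May 5 2032 12:00 AM + 6 h = May 5 2032 6:00 AM.
May 5 2032 6:00 AM + 6 h = May 5 2032 12:00 PM.

May 5 2032 12:00 AM, May 5 2032 6:00 AM, May 5 2032 12:00 PM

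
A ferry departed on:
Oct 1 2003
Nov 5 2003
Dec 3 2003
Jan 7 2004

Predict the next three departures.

All dates are Wednesdays, 35, 28, 35 days apart.
Specifically, the 1st Wednesday of each month.
February 2004 — 1st Wednesday is Feb 4 2004.
March 2004 — 1st Wednesday is Mar 3 2004.
1st Wednesday of April 2004: Apr 7 2004.

Feb 4 2004, Mar 3 2004, Apr 7 2004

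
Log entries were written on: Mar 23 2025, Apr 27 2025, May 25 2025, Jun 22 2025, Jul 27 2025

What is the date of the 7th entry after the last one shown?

All dates are Sundays, 35, 28, 28, 35 days apart.
Specifically, the 4th Sunday of each month.
August 2025 — 4th Sunday is Aug 24 2025.
September 2025 — 4th Sunday is Sep 28 2025.
4th Sunday of October 2025: Oct 26 2025.
4th Sunday of November 2025: Nov 23 2025.
December 2025 — 4th Sunday is Dec 28 2025.
4th Sunday of January 2026: Jan 25 2026.
February 2026 — 4th Sunday is Feb 22 2026.

Feb 22 2026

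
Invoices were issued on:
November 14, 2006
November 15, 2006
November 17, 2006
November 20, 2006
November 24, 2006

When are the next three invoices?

Intervals are 1, 2, 3, 4 days — an arithmetic progression with common difference 1.
Next gap: 5 days. November 24, 2006 + 5 days = November 29, 2006.
Next gap: 6 days. November 29, 2006 + 6 days = December 5, 2006.
Next gap: 7 days. December 5, 2006 + 7 days = December 12, 2006.

November 29, 2006; December 5, 2006; December 12, 2006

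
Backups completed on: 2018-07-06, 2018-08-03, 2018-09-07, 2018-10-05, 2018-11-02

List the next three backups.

2018-12-07, 2019-01-04, 2019-02-01

Gaps: 28, 35, 28, 28 days — a mix of 28 and 35. Every date is a Friday.
Each is the 1st Friday of its month.
1st Friday of December 2018: 2018-12-07.
January 2019 — 1st Friday is 2019-01-04.
1st Friday of February 2019: 2019-02-01.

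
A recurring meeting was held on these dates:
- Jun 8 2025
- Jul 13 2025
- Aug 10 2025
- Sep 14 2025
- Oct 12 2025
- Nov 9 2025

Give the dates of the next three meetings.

All dates are Sundays, 35, 28, 35, 28, 28 days apart.
Specifically, the 2nd Sunday of each month.
2nd Sunday of December 2025: Dec 14 2025.
2nd Sunday of January 2026: Jan 11 2026.
2nd Sunday of February 2026: Feb 8 2026.

Dec 14 2025, Jan 11 2026, Feb 8 2026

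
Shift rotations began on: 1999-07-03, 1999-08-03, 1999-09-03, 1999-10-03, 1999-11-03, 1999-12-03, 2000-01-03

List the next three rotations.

2000-02-03, 2000-03-03, 2000-04-03

The day-of-month is always 3 (31, 31, 30, 31, 30, 31 days between events).
So this recurs on the 3rd of each month.
February 2000: 2000-02-03.
March 2000: 2000-03-03.
April 2000: 2000-04-03.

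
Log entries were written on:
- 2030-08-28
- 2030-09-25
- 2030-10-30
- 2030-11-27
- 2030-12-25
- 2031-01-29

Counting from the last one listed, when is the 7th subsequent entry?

2031-08-27

All Wednesdays; the gaps (28, 35, 28, 28, 35) vary with month length.
This is the last Wednesday of each month.
Last Wednesday of February 2031: 2031-02-26.
March 2031 ends with Wednesday 2031-03-26.
Last Wednesday of April 2031: 2031-04-30.
Last Wednesday of May 2031: 2031-05-28.
Last Wednesday of June 2031: 2031-06-25.
Last Wednesday of July 2031: 2031-07-30.
August 2031 ends with Wednesday 2031-08-27.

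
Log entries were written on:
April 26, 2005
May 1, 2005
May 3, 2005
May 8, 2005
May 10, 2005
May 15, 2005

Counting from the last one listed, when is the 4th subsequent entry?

The gap pattern 5, 2, 5, 2, 5 repeats every 2 events.
These are the Tuesdays and Sundays of each week.
Next Tuesday: May 17, 2005.
Next Sunday: May 22, 2005.
The following Tuesday is May 24, 2005.
Next Sunday: May 29, 2005.

May 29, 2005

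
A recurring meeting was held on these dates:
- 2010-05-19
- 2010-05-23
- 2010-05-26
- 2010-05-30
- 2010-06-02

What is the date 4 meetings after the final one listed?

Gaps: 4, 3, 4, 3 days — not constant, but cyclic with period 2.
The events fall on every Wednesday and Sunday.
Next Sunday: 2010-06-06.
The following Wednesday is 2010-06-09.
Next Sunday: 2010-06-13.
Next Wednesday: 2010-06-16.

2010-06-16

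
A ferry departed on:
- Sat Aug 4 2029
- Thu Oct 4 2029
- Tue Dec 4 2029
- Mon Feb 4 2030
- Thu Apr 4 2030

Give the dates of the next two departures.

Each date is the 4th; the gaps (61, 61, 62, 59) track the month lengths.
The rule is the 4th of every 2 months.
Next: June 2030 → Tue Jun 4 2030.
August 2030: Sun Aug 4 2030.

Tue Jun 4 2030, Sun Aug 4 2030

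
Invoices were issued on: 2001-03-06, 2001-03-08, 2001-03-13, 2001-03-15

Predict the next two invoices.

Gaps: 2, 5, 2 days — not constant, but cyclic with period 2.
The events fall on every Tuesday and Thursday.
The following Tuesday is 2001-03-20.
The following Thursday is 2001-03-22.

2001-03-20, 2001-03-22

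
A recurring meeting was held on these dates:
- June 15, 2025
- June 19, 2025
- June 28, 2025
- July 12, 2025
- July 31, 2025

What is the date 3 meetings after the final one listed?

October 26, 2025

Intervals are 4, 9, 14, 19 days — an arithmetic progression with common difference 5.
Next gap: 24 days. July 31, 2025 + 24 days = August 24, 2025.
Next gap: 29 days. August 24, 2025 + 29 days = September 22, 2025.
Next gap: 34 days. September 22, 2025 + 34 days = October 26, 2025.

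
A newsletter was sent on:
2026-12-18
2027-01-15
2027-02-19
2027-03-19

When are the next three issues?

2027-04-16, 2027-05-21, 2027-06-18

Gaps: 28, 35, 28 days — a mix of 28 and 35. Every date is a Friday.
Each is the 3rd Friday of its month.
3rd Friday of April 2027: 2027-04-16.
3rd Friday of May 2027: 2027-05-21.
June 2027 — 3rd Friday is 2027-06-18.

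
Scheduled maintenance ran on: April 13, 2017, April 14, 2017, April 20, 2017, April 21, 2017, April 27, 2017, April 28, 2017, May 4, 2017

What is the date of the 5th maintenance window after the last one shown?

May 19, 2017

The gap pattern 1, 6, 1, 6, 1, 6 repeats every 2 events.
These are the Thursdays and Fridays of each week.
The following Friday is May 5, 2017.
Next Thursday: May 11, 2017.
Next Friday: May 12, 2017.
The following Thursday is May 18, 2017.
Next Friday: May 19, 2017.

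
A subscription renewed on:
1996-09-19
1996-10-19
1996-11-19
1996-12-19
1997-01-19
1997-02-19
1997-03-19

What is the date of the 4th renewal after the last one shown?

Gaps: 30, 31, 30, 31, 31, 28 days — not constant. Every event is on the 19th of the month.
Pattern: the 19th of each month.
Next: April 1997 → 1997-04-19.
May 1997: 1997-05-19.
Next: June 1997 → 1997-06-19.
July 1997: 1997-07-19.

1997-07-19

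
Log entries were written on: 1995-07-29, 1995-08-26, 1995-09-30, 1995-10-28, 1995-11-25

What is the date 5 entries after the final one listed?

All Saturdays; the gaps (28, 35, 28, 28) vary with month length.
This is the last Saturday of each month.
Last Saturday of December 1995: 1995-12-30.
January 1996 ends with Saturday 1996-01-27.
Last Saturday of February 1996: 1996-02-24.
Last Saturday of March 1996: 1996-03-30.
April 1996 ends with Saturday 1996-04-27.

1996-04-27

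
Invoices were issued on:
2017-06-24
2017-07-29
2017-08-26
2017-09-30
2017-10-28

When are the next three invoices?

2017-11-25, 2017-12-30, 2018-01-27

All Saturdays; the gaps (35, 28, 35, 28) vary with month length.
This is the last Saturday of each month.
Last Saturday of November 2017: 2017-11-25.
December 2017 ends with Saturday 2017-12-30.
Last Saturday of January 2018: 2018-01-27.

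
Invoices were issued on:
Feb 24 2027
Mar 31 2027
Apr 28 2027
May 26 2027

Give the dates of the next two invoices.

Jun 30 2027, Jul 28 2027

All Wednesdays; the gaps (35, 28, 28) vary with month length.
This is the last Wednesday of each month.
June 2027 ends with Wednesday Jun 30 2027.
July 2027 ends with Wednesday Jul 28 2027.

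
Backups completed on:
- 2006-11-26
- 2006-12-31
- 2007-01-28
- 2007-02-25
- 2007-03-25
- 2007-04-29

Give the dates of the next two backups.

These are Sundays with 35, 28, 28, 28, 35-day gaps.
Each is the final Sunday of its month — 2006-12-31 is past the 28th, so '4th Sunday' doesn't fit.
Last Sunday of May 2007: 2007-05-27.
June 2007 ends with Sunday 2007-06-24.

2007-05-27, 2007-06-24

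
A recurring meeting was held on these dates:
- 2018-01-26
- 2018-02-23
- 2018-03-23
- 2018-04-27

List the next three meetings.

These are Fridays at 28- or 35-day spacing (28, 28, 35).
The pattern: 4th Friday of the month.
4th Friday of May 2018: 2018-05-25.
June 2018 — 4th Friday is 2018-06-22.
4th Friday of July 2018: 2018-07-27.

2018-05-25, 2018-06-22, 2018-07-27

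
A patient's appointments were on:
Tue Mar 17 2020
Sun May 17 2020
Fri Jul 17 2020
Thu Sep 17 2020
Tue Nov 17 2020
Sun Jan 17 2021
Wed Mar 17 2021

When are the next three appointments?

Gaps: 61, 61, 62, 61, 61, 59 days — not constant. Every event is on the 17th of the month.
Pattern: the 17th of every 2 months.
May 2021: Mon May 17 2021.
Next: July 2021 → Sat Jul 17 2021.
September 2021: Fri Sep 17 2021.

Mon May 17 2021, Sat Jul 17 2021, Fri Sep 17 2021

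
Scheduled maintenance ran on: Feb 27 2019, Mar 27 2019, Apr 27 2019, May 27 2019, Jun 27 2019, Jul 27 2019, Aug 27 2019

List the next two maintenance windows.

Sep 27 2019, Oct 27 2019

Each date is the 27th; the gaps (28, 31, 30, 31, 30, 31) track the month lengths.
The rule is the 27th of each month.
September 2019: Sep 27 2019.
October 2019: Oct 27 2019.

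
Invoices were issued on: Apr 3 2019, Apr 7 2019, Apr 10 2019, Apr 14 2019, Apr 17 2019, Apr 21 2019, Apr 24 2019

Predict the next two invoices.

Apr 28 2019, May 1 2019

Every event lands on a Wednesday or Sunday (gaps cycle 4, 3, 4, 3, 4, 3).
So the schedule is: every Wednesday and Sunday.
Next Sunday: Apr 28 2019.
The following Wednesday is May 1 2019.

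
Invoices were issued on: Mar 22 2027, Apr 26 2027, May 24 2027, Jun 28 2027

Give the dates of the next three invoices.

Gaps: 35, 28, 35 days — a mix of 28 and 35. Every date is a Monday.
Each is the 4th Monday of its month.
July 2027 — 4th Monday is Jul 26 2027.
4th Monday of August 2027: Aug 23 2027.
4th Monday of September 2027: Sep 27 2027.

Jul 26 2027, Aug 23 2027, Sep 27 2027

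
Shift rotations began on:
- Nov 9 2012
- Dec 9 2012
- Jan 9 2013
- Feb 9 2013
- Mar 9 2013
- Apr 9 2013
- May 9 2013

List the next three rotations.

Each date is the 9th; the gaps (30, 31, 31, 28, 31, 30) track the month lengths.
The rule is the 9th of each month.
June 2013: Jun 9 2013.
July 2013: Jul 9 2013.
August 2013: Aug 9 2013.

Jun 9 2013, Jul 9 2013, Aug 9 2013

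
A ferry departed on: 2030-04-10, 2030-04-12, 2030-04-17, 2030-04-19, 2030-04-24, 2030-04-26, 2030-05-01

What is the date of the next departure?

2030-05-03

Every event lands on a Wednesday or Friday (gaps cycle 2, 5, 2, 5, 2, 5).
So the schedule is: every Wednesday and Friday.
Next Friday: 2030-05-03.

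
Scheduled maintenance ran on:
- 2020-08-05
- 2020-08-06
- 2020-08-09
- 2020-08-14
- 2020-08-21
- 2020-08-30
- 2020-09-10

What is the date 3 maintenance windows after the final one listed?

Gaps: 1, 3, 5, 7, 9, 11 days — each gap is 2 larger than the previous one.
Next gap: 13 days. 2020-09-10 + 13 days = 2020-09-23.
Next gap: 15 days. 2020-09-23 + 15 days = 2020-10-08.
Next gap: 17 days. 2020-10-08 + 17 days = 2020-10-25.

2020-10-25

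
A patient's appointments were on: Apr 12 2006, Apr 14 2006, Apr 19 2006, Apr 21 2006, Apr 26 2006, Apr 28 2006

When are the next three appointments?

May 3 2006, May 5 2006, May 10 2006

Gaps: 2, 5, 2, 5, 2 days — not constant, but cyclic with period 2.
The events fall on every Wednesday and Friday.
The following Wednesday is May 3 2006.
The following Friday is May 5 2006.
Next Wednesday: May 10 2006.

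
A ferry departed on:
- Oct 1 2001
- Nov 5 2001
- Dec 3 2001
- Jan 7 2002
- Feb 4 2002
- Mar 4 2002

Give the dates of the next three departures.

Apr 1 2002, May 6 2002, Jun 3 2002

These are Mondays at 28- or 35-day spacing (35, 28, 35, 28, 28).
The pattern: 1st Monday of the month.
April 2002 — 1st Monday is Apr 1 2002.
May 2002 — 1st Monday is May 6 2002.
June 2002 — 1st Monday is Jun 3 2002.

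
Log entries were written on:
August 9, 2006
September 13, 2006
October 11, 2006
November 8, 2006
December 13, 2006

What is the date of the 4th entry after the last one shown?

These are Wednesdays at 28- or 35-day spacing (35, 28, 28, 35).
The pattern: 2nd Wednesday of the month.
January 2007 — 2nd Wednesday is January 10, 2007.
February 2007 — 2nd Wednesday is February 14, 2007.
2nd Wednesday of March 2007: March 14, 2007.
April 2007 — 2nd Wednesday is April 11, 2007.

April 11, 2007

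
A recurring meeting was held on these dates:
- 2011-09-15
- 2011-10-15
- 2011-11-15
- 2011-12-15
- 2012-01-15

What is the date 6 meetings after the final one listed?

2012-07-15

Each date is the 15th; the gaps (30, 31, 30, 31) track the month lengths.
The rule is the 15th of each month.
February 2012: 2012-02-15.
March 2012: 2012-03-15.
April 2012: 2012-04-15.
May 2012: 2012-05-15.
June 2012: 2012-06-15.
July 2012: 2012-07-15.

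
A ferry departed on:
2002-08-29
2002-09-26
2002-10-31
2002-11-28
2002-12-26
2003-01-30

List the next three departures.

These are Thursdays with 28, 35, 28, 28, 35-day gaps.
Each is the final Thursday of its month — 2002-08-29 is past the 28th, so '4th Thursday' doesn't fit.
Last Thursday of February 2003: 2003-02-27.
Last Thursday of March 2003: 2003-03-27.
April 2003 ends with Thursday 2003-04-24.

2003-02-27, 2003-03-27, 2003-04-24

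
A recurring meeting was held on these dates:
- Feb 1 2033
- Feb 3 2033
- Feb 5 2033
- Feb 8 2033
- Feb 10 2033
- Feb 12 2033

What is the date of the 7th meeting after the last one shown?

Mar 1 2033

Gaps: 2, 2, 3, 2, 2 days — not constant, but cyclic with period 3.
The events fall on every Tuesday, Thursday and Saturday.
Next Tuesday: Feb 15 2033.
Next Thursday: Feb 17 2033.
The following Saturday is Feb 19 2033.
The following Tuesday is Feb 22 2033.
Next Thursday: Feb 24 2033.
The following Saturday is Feb 26 2033.
Next Tuesday: Mar 1 2033.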